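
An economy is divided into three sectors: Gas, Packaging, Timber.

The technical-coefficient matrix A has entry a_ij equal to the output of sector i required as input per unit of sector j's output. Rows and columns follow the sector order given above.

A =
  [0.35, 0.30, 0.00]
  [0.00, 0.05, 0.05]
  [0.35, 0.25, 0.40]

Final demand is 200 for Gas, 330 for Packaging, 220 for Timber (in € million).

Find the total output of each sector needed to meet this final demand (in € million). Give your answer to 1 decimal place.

x_G = 487.8, x_P = 390.2, x_T = 813.8

I − A =
  [   0.65    -0.30     0.00]
  [   0.00     0.95    -0.05]
  [  -0.35    -0.25     0.60]
Cofactors of I−A, C_ij = (−1)^(i+j)·(minor ij) (rows/columns in the sector order above):
  C_11 = (0.95)(0.60) − (-0.05)(-0.25) = 0.5575
  C_12 = −[(0.00)(0.60) − (-0.05)(-0.35)] = 0.0175
  C_13 = (0.00)(-0.25) − (0.95)(-0.35) = 0.3325
  C_21 = −[(-0.30)(0.60) − (0.00)(-0.25)] = 0.1800
  C_22 = (0.65)(0.60) − (0.00)(-0.35) = 0.3900
  C_23 = −[(0.65)(-0.25) − (-0.30)(-0.35)] = 0.2675
  C_31 = (-0.30)(-0.05) − (0.00)(0.95) = 0.0150
  C_32 = −[(0.65)(-0.05) − (0.00)(0.00)] = 0.0325
  C_33 = (0.65)(0.95) − (-0.30)(0.00) = 0.6175
det(I−A) = Σ_j (I−A)_1j·C_1j = (0.65)(0.5575) + (-0.30)(0.0175) + (0.00)(0.3325) = 0.357125
adj(I−A) = Cᵀ =
  [ 0.5575   0.1800   0.0150]
  [ 0.0175   0.3900   0.0325]
  [ 0.3325   0.2675   0.6175]
(I − A)⁻¹ = adj(I−A) / det(I−A) ≈
  [   1.5611     0.5040     0.0420]
  [   0.0490     1.0921     0.0910]
  [   0.9310     0.7490     1.7291]
x = (I − A)⁻¹ d = adj(I−A)·d / det(I−A), with det(I−A) = 0.357125:
  x_G = (0.5575·200 + 0.1800·330 + 0.0150·220) / 0.357125 = 174.20 / 0.357125 ≈ 487.8
  x_P = (0.0175·200 + 0.3900·330 + 0.0325·220) / 0.357125 = 139.35 / 0.357125 ≈ 390.2
  x_T = (0.3325·200 + 0.2675·330 + 0.6175·220) / 0.357125 = 290.625 / 0.357125 ≈ 813.8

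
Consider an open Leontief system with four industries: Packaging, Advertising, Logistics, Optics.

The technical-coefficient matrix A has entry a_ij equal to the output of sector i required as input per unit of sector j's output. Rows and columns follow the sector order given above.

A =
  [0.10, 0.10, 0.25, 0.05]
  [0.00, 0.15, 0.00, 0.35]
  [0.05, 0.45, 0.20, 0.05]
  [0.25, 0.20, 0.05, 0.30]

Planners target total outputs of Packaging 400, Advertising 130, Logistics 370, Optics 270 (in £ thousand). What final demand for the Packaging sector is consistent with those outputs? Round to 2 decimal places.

I − A =
  [   0.90    -0.10    -0.25    -0.05]
  [   0.00     0.85     0.00    -0.35]
  [  -0.05    -0.45     0.80    -0.05]
  [  -0.25    -0.20    -0.05     0.70]
d = (I − A) x:
  d_1 = (+0.90)·400 + (-0.10)·130 + (-0.25)·370 + (-0.05)·270 = 241.00
  d_2 = (+0.00)·400 + (+0.85)·130 + (+0.00)·370 + (-0.35)·270 = 16.00
  d_3 = (-0.05)·400 + (-0.45)·130 + (+0.80)·370 + (-0.05)·270 = 204.00
  d_4 = (-0.25)·400 + (-0.20)·130 + (-0.05)·370 + (+0.70)·270 = 44.50

d_1 = 241.00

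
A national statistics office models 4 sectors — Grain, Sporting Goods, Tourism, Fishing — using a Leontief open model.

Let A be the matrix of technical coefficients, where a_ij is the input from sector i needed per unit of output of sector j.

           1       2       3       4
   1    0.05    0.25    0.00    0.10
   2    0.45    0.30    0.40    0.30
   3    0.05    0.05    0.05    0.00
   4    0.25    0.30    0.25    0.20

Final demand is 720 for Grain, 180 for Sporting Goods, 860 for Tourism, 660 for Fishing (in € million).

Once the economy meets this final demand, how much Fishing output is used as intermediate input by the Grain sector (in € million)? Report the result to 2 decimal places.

I − A =
  [   0.95    -0.25     0.00    -0.10]
  [  -0.45     0.70    -0.40    -0.30]
  [  -0.05    -0.05     0.95     0.00]
  [  -0.25    -0.30    -0.25     0.80]
Compute the cofactors C_ij = (−1)^(i+j)·(3×3 minor ij) of I−A; the adjugate is their transpose:
adj(I−A) = Cᵀ =
  [ 0.426750   0.219750   0.128250   0.135750]
  [ 0.433000   0.697000   0.376500   0.315500]
  [ 0.045250   0.048250   0.306750   0.023750]
  [ 0.309875   0.345125   0.277125   0.500875]
det(I−A) = Σ_j (I−A)_1j·C_1j = (0.95)(0.426750) + (-0.25)(0.433000) + (0.00)(0.045250) + (-0.10)(0.309875) = 0.266175
(I − A)⁻¹ = adj(I−A) / det(I−A) ≈
  [   1.6033     0.8256     0.4818     0.5100]
  [   1.6267     2.6186     1.4145     1.1853]
  [   0.1700     0.1813     1.1524     0.0892]
  [   1.1642     1.2966     1.0411     1.8818]
First solve x = (I − A)⁻¹ d = adj(I−A)·d / det(I−A); in particular x_1 = (0.426750·720 + 0.219750·180 + 0.128250·860 + 0.135750·660) / 0.266175 = 546.705 / 0.266175 ≈ 2053.9307.
Intermediate flow from 4 to 1: z_41 = a_41 · x_1 = 0.25 × 546.705 / 0.266175 = 136.67625 / 0.266175 ≈ 513.48.

z_41 = 513.48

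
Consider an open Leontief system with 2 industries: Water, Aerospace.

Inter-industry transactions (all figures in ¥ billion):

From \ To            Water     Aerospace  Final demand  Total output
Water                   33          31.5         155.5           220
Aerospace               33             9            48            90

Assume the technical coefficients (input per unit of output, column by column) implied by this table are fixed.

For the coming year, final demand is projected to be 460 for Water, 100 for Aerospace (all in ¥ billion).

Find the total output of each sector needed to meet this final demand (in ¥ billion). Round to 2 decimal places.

Technical coefficients a_ij = z_ij / X_j:
  a_WW = 33/220 = 0.15, a_AW = 33/220 = 0.15
  a_WA = 31.5/90 = 0.35, a_AA = 9/90 = 0.10
I − A =
  [   0.85    -0.35]
  [  -0.15     0.90]
det(I−A) = (0.85)(0.90) − (-0.35)(-0.15) = 0.7125
adj(I−A) = [[0.90, 0.35], [0.15, 0.85]]
(I − A)⁻¹ = adj(I−A) / det(I−A) ≈
  [   1.2632     0.4912]
  [   0.2105     1.1930]
x = (I − A)⁻¹ d = adj(I−A)·d / det(I−A), with det(I−A) = 0.7125:
  x_W = (0.90·460 + 0.35·100) / 0.7125 = 449.00 / 0.7125 ≈ 630.18
  x_A = (0.15·460 + 0.85·100) / 0.7125 = 154.00 / 0.7125 ≈ 216.14

x_W = 630.18, x_A = 216.14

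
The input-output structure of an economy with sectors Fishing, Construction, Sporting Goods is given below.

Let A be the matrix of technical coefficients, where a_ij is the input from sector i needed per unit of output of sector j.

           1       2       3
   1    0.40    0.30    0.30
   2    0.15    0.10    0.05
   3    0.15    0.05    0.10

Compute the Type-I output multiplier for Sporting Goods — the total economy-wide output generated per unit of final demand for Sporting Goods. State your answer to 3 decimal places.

m_3 = 2.143

I − A =
  [   0.60    -0.30    -0.30]
  [  -0.15     0.90    -0.05]
  [  -0.15    -0.05     0.90]
Cofactors of I−A, C_ij = (−1)^(i+j)·(minor ij) (rows/columns in the sector order above):
  C_11 = (0.90)(0.90) − (-0.05)(-0.05) = 0.8075
  C_12 = −[(-0.15)(0.90) − (-0.05)(-0.15)] = 0.1425
  C_13 = (-0.15)(-0.05) − (0.90)(-0.15) = 0.1425
  C_21 = −[(-0.30)(0.90) − (-0.30)(-0.05)] = 0.2850
  C_22 = (0.60)(0.90) − (-0.30)(-0.15) = 0.4950
  C_23 = −[(0.60)(-0.05) − (-0.30)(-0.15)] = 0.0750
  C_31 = (-0.30)(-0.05) − (-0.30)(0.90) = 0.2850
  C_32 = −[(0.60)(-0.05) − (-0.30)(-0.15)] = 0.0750
  C_33 = (0.60)(0.90) − (-0.30)(-0.15) = 0.4950
det(I−A) = Σ_j (I−A)_1j·C_1j = (0.60)(0.8075) + (-0.30)(0.1425) + (-0.30)(0.1425) = 0.3990
adj(I−A) = Cᵀ =
  [ 0.8075   0.2850   0.2850]
  [ 0.1425   0.4950   0.0750]
  [ 0.1425   0.0750   0.4950]
(I − A)⁻¹ = adj(I−A) / det(I−A) ≈
  [   2.0238     0.7143     0.7143]
  [   0.3571     1.2406     0.1880]
  [   0.3571     0.1880     1.2406]
The output multiplier for sector j is the column-j sum of the Leontief inverse (I − A)⁻¹ = adj(I−A) / det(I−A).
Column 3 of adj(I−A): (0.2850, 0.0750, 0.4950); det(I−A) = 0.3990.
m_3 = (0.2850 + 0.0750 + 0.4950) / 0.3990 = 0.855 / 0.3990 ≈ 2.143.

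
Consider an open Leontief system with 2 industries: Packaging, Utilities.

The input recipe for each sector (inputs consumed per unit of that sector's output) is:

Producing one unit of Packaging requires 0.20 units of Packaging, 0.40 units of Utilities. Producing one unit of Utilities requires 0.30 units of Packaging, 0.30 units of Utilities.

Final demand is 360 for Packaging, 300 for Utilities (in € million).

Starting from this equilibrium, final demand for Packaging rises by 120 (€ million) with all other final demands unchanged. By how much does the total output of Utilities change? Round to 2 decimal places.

Δx_2 = 109.09

I − A =
  [   0.80    -0.30]
  [  -0.40     0.70]
det(I−A) = (0.80)(0.70) − (-0.30)(-0.40) = 0.4400
adj(I−A) = [[0.70, 0.30], [0.40, 0.80]]
(I − A)⁻¹ = adj(I−A) / det(I−A) ≈
  [   1.5909     0.6818]
  [   0.9091     1.8182]
Δx = (I − A)⁻¹ Δd with Δd having +120 in the Packaging component and 0 elsewhere.
So Δx_2 = L_21 · (+120), where L_21 = adj(I−A)_21 / det(I−A) = 0.40 / 0.4400.
Δx_2 = 0.40 × (+120) / 0.4400 = 48.00 / 0.4400 ≈ 109.09.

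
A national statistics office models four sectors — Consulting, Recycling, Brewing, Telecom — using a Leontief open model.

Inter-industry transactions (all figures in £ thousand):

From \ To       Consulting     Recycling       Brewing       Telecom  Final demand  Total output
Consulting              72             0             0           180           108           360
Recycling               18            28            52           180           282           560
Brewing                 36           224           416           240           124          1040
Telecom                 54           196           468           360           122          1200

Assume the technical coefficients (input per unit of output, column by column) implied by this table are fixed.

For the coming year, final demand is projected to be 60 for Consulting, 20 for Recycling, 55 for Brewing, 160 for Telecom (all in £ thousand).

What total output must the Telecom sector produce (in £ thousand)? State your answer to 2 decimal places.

Technical coefficients a_ij = z_ij / X_j:
  a_11 = 72/360 = 0.20, a_21 = 18/360 = 0.05, a_31 = 36/360 = 0.10, a_41 = 54/360 = 0.15
  a_12 = 0/560 = 0.00, a_22 = 28/560 = 0.05, a_32 = 224/560 = 0.40, a_42 = 196/560 = 0.35
  a_13 = 0/1040 = 0.00, a_23 = 52/1040 = 0.05, a_33 = 416/1040 = 0.40, a_43 = 468/1040 = 0.45
  a_14 = 180/1200 = 0.15, a_24 = 180/1200 = 0.15, a_34 = 240/1200 = 0.20, a_44 = 360/1200 = 0.30
I − A =
  [   0.80     0.00     0.00    -0.15]
  [  -0.05     0.95    -0.05    -0.15]
  [  -0.10    -0.40     0.60    -0.20]
  [  -0.15    -0.35    -0.45     0.70]
Compute the cofactors C_ij = (−1)^(i+j)·(3×3 minor ij) of I−A; the adjugate is their transpose:
adj(I−A) = Cᵀ =
  [ 0.23750   0.05850   0.06675   0.08250]
  [ 0.04175   0.24375   0.08425   0.08525]
  [ 0.11625   0.27625   0.46600   0.21725]
  [ 0.14650   0.31200   0.35600   0.44000]
det(I−A) = Σ_j (I−A)_1j·C_1j = (0.80)(0.23750) + (0.00)(0.04175) + (0.00)(0.11625) + (-0.15)(0.14650) = 0.168025
(I − A)⁻¹ = adj(I−A) / det(I−A) ≈
  [   1.4135     0.3482     0.3973     0.4910]
  [   0.2485     1.4507     0.5014     0.5074]
  [   0.6919     1.6441     2.7734     1.2930]
  [   0.8719     1.8569     2.1187     2.6187]
x = (I − A)⁻¹ d = adj(I−A)·d / det(I−A), with det(I−A) = 0.168025:
  x_1 = (0.23750·60 + 0.05850·20 + 0.06675·55 + 0.08250·160) / 0.168025 = 32.29125 / 0.168025 ≈ 192.18
  x_2 = (0.04175·60 + 0.24375·20 + 0.08425·55 + 0.08525·160) / 0.168025 = 25.65375 / 0.168025 ≈ 152.68
  x_3 = (0.11625·60 + 0.27625·20 + 0.46600·55 + 0.21725·160) / 0.168025 = 72.89 / 0.168025 ≈ 433.80
  x_4 = (0.14650·60 + 0.31200·20 + 0.35600·55 + 0.44000·160) / 0.168025 = 105.01 / 0.168025 ≈ 624.97

x_4 = 624.97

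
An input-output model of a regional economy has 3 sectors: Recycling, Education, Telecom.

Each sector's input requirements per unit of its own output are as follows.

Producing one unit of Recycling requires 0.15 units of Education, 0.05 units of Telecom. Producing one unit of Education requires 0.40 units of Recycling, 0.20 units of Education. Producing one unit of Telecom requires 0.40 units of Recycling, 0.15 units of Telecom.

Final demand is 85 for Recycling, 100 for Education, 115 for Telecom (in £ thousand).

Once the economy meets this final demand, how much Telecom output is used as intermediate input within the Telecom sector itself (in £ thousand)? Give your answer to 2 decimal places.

I − A =
  [   1.00    -0.40    -0.40]
  [  -0.15     0.80     0.00]
  [  -0.05     0.00     0.85]
Cofactors of I−A, C_ij = (−1)^(i+j)·(minor ij) (rows/columns in the sector order above):
  C_11 = (0.80)(0.85) − (0.00)(0.00) = 0.6800
  C_12 = −[(-0.15)(0.85) − (0.00)(-0.05)] = 0.1275
  C_13 = (-0.15)(0.00) − (0.80)(-0.05) = 0.0400
  C_21 = −[(-0.40)(0.85) − (-0.40)(0.00)] = 0.3400
  C_22 = (1.00)(0.85) − (-0.40)(-0.05) = 0.8300
  C_23 = −[(1.00)(0.00) − (-0.40)(-0.05)] = 0.0200
  C_31 = (-0.40)(0.00) − (-0.40)(0.80) = 0.3200
  C_32 = −[(1.00)(0.00) − (-0.40)(-0.15)] = 0.0600
  C_33 = (1.00)(0.80) − (-0.40)(-0.15) = 0.7400
det(I−A) = Σ_j (I−A)_1j·C_1j = (1.00)(0.6800) + (-0.40)(0.1275) + (-0.40)(0.0400) = 0.6130
adj(I−A) = Cᵀ =
  [ 0.6800   0.3400   0.3200]
  [ 0.1275   0.8300   0.0600]
  [ 0.0400   0.0200   0.7400]
(I − A)⁻¹ = adj(I−A) / det(I−A) ≈
  [   1.1093     0.5546     0.5220]
  [   0.2080     1.3540     0.0979]
  [   0.0653     0.0326     1.2072]
First solve x = (I − A)⁻¹ d = adj(I−A)·d / det(I−A); in particular x_T = (0.0400·85 + 0.0200·100 + 0.7400·115) / 0.6130 = 90.50 / 0.6130 ≈ 147.6346.
Intermediate flow from T to T: z_TT = a_TT · x_T = 0.15 × 90.50 / 0.6130 = 13.575 / 0.6130 ≈ 22.15.

z_TT = 22.15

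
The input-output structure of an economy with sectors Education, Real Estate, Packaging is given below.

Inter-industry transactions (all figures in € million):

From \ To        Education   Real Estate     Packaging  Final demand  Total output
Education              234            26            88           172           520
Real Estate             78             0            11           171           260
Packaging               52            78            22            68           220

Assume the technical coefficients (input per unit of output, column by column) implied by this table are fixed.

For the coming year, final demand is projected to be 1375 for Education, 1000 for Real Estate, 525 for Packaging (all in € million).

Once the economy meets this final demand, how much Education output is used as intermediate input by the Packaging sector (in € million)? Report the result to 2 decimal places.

z_13 = 631.95

Technical coefficients a_ij = z_ij / X_j:
  a_11 = 234/520 = 0.45, a_21 = 78/520 = 0.15, a_31 = 52/520 = 0.10
  a_12 = 26/260 = 0.10, a_22 = 0/260 = 0.00, a_32 = 78/260 = 0.30
  a_13 = 88/220 = 0.40, a_23 = 11/220 = 0.05, a_33 = 22/220 = 0.10
I − A =
  [   0.55    -0.10    -0.40]
  [  -0.15     1.00    -0.05]
  [  -0.10    -0.30     0.90]
Cofactors of I−A, C_ij = (−1)^(i+j)·(minor ij) (rows/columns in the sector order above):
  C_11 = (1.00)(0.90) − (-0.05)(-0.30) = 0.8850
  C_12 = −[(-0.15)(0.90) − (-0.05)(-0.10)] = 0.1400
  C_13 = (-0.15)(-0.30) − (1.00)(-0.10) = 0.1450
  C_21 = −[(-0.10)(0.90) − (-0.40)(-0.30)] = 0.2100
  C_22 = (0.55)(0.90) − (-0.40)(-0.10) = 0.4550
  C_23 = −[(0.55)(-0.30) − (-0.10)(-0.10)] = 0.1750
  C_31 = (-0.10)(-0.05) − (-0.40)(1.00) = 0.4050
  C_32 = −[(0.55)(-0.05) − (-0.40)(-0.15)] = 0.0875
  C_33 = (0.55)(1.00) − (-0.10)(-0.15) = 0.5350
det(I−A) = Σ_j (I−A)_1j·C_1j = (0.55)(0.8850) + (-0.10)(0.1400) + (-0.40)(0.1450) = 0.41475
adj(I−A) = Cᵀ =
  [ 0.8850   0.2100   0.4050]
  [ 0.1400   0.4550   0.0875]
  [ 0.1450   0.1750   0.5350]
(I − A)⁻¹ = adj(I−A) / det(I−A) ≈
  [   2.1338     0.5063     0.9765]
  [   0.3376     1.0970     0.2110]
  [   0.3496     0.4219     1.2899]
First solve x = (I − A)⁻¹ d = adj(I−A)·d / det(I−A); in particular x_3 = (0.1450·1375 + 0.1750·1000 + 0.5350·525) / 0.41475 = 655.25 / 0.41475 ≈ 1579.8674.
Intermediate flow from 1 to 3: z_13 = a_13 · x_3 = 0.40 × 655.25 / 0.41475 = 262.10 / 0.41475 ≈ 631.95.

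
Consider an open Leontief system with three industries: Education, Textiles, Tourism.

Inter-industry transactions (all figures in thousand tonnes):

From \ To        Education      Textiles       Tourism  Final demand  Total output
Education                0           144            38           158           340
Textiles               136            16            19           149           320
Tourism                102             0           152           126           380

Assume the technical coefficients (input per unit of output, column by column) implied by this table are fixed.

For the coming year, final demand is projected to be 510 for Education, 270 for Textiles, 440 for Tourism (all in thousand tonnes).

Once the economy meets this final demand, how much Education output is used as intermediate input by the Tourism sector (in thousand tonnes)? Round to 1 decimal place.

z_13 = 122.0

Technical coefficients a_ij = z_ij / X_j:
  a_11 = 0/340 = 0.00, a_21 = 136/340 = 0.40, a_31 = 102/340 = 0.30
  a_12 = 144/320 = 0.45, a_22 = 16/320 = 0.05, a_32 = 0/320 = 0.00
  a_13 = 38/380 = 0.10, a_23 = 19/380 = 0.05, a_33 = 152/380 = 0.40
I − A =
  [   1.00    -0.45    -0.10]
  [  -0.40     0.95    -0.05]
  [  -0.30     0.00     0.60]
Cofactors of I−A, C_ij = (−1)^(i+j)·(minor ij) (rows/columns in the sector order above):
  C_11 = (0.95)(0.60) − (-0.05)(0.00) = 0.5700
  C_12 = −[(-0.40)(0.60) − (-0.05)(-0.30)] = 0.2550
  C_13 = (-0.40)(0.00) − (0.95)(-0.30) = 0.2850
  C_21 = −[(-0.45)(0.60) − (-0.10)(0.00)] = 0.2700
  C_22 = (1.00)(0.60) − (-0.10)(-0.30) = 0.5700
  C_23 = −[(1.00)(0.00) − (-0.45)(-0.30)] = 0.1350
  C_31 = (-0.45)(-0.05) − (-0.10)(0.95) = 0.1175
  C_32 = −[(1.00)(-0.05) − (-0.10)(-0.40)] = 0.0900
  C_33 = (1.00)(0.95) − (-0.45)(-0.40) = 0.7700
det(I−A) = Σ_j (I−A)_1j·C_1j = (1.00)(0.5700) + (-0.45)(0.2550) + (-0.10)(0.2850) = 0.42675
adj(I−A) = Cᵀ =
  [ 0.5700   0.2700   0.1175]
  [ 0.2550   0.5700   0.0900]
  [ 0.2850   0.1350   0.7700]
(I − A)⁻¹ = adj(I−A) / det(I−A) ≈
  [   1.3357     0.6327     0.2753]
  [   0.5975     1.3357     0.2109]
  [   0.6678     0.3163     1.8043]
First solve x = (I − A)⁻¹ d = adj(I−A)·d / det(I−A); in particular x_3 = (0.2850·510 + 0.1350·270 + 0.7700·440) / 0.42675 = 520.60 / 0.42675 ≈ 1219.918.
Intermediate flow from 1 to 3: z_13 = a_13 · x_3 = 0.10 × 520.60 / 0.42675 = 52.06 / 0.42675 ≈ 122.0.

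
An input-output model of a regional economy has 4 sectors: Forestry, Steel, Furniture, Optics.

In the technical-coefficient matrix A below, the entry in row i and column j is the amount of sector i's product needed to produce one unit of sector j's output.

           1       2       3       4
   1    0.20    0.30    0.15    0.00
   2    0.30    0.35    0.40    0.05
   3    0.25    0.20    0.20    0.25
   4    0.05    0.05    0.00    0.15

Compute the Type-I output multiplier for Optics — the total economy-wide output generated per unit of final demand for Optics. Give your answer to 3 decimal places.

I − A =
  [   0.80    -0.30    -0.15     0.00]
  [  -0.30     0.65    -0.40    -0.05]
  [  -0.25    -0.20     0.80    -0.25]
  [  -0.05    -0.05     0.00     0.85]
Compute the cofactors C_ij = (−1)^(i+j)·(3×3 minor ij) of I−A; the adjugate is their transpose:
adj(I−A) = Cᵀ =
  [ 0.367000   0.231375   0.184500   0.067875]
  [ 0.296000   0.510250   0.310625   0.121375]
  [ 0.200875   0.213500   0.362750   0.119250]
  [ 0.039000   0.043625   0.029125   0.216625]
det(I−A) = Σ_j (I−A)_1j·C_1j = (0.80)(0.367000) + (-0.30)(0.296000) + (-0.15)(0.200875) + (0.00)(0.039000) = 0.17466875
(I − A)⁻¹ = adj(I−A) / det(I−A) ≈
  [   2.1011     1.3247     1.0563     0.3886]
  [   1.6946     2.9212     1.7784     0.6949]
  [   1.1500     1.2223     2.0768     0.6827]
  [   0.2233     0.2498     0.1667     1.2402]
The output multiplier for sector j is the column-j sum of the Leontief inverse (I − A)⁻¹ = adj(I−A) / det(I−A).
Column 4 of adj(I−A): (0.067875, 0.121375, 0.119250, 0.216625); det(I−A) = 0.17466875.
m_4 = (0.067875 + 0.121375 + 0.119250 + 0.216625) / 0.17466875 = 0.525125 / 0.17466875 ≈ 3.006.

m_4 = 3.006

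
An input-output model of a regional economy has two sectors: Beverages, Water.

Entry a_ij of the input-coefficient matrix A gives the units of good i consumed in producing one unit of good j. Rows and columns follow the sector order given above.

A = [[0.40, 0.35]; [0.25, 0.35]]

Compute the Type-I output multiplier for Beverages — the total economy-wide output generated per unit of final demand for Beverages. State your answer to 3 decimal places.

m_1 = 2.975

I − A =
  [   0.60    -0.35]
  [  -0.25     0.65]
det(I−A) = (0.60)(0.65) − (-0.35)(-0.25) = 0.3025
adj(I−A) = [[0.65, 0.35], [0.25, 0.60]]
(I − A)⁻¹ = adj(I−A) / det(I−A) ≈
  [   2.1488     1.1570]
  [   0.8264     1.9835]
The output multiplier for sector j is the column-j sum of the Leontief inverse (I − A)⁻¹ = adj(I−A) / det(I−A).
Column 1 of adj(I−A): (0.65, 0.25); det(I−A) = 0.3025.
m_1 = (0.65 + 0.25) / 0.3025 = 0.90 / 0.3025 ≈ 2.975.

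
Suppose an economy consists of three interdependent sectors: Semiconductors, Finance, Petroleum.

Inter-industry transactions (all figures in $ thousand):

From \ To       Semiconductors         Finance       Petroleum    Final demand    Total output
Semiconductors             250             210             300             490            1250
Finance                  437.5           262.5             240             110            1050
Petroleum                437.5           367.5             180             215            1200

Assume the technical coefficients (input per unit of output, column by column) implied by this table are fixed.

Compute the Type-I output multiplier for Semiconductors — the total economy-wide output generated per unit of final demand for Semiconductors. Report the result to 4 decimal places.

m_1 = 4.6438

Technical coefficients a_ij = z_ij / X_j:
  a_11 = 250/1250 = 0.20, a_21 = 437.5/1250 = 0.35, a_31 = 437.5/1250 = 0.35
  a_12 = 210/1050 = 0.20, a_22 = 262.5/1050 = 0.25, a_32 = 367.5/1050 = 0.35
  a_13 = 300/1200 = 0.25, a_23 = 240/1200 = 0.20, a_33 = 180/1200 = 0.15
I − A =
  [   0.80    -0.20    -0.25]
  [  -0.35     0.75    -0.20]
  [  -0.35    -0.35     0.85]
Cofactors of I−A, C_ij = (−1)^(i+j)·(minor ij) (rows/columns in the sector order above):
  C_11 = (0.75)(0.85) − (-0.20)(-0.35) = 0.5675
  C_12 = −[(-0.35)(0.85) − (-0.20)(-0.35)] = 0.3675
  C_13 = (-0.35)(-0.35) − (0.75)(-0.35) = 0.3850
  C_21 = −[(-0.20)(0.85) − (-0.25)(-0.35)] = 0.2575
  C_22 = (0.80)(0.85) − (-0.25)(-0.35) = 0.5925
  C_23 = −[(0.80)(-0.35) − (-0.20)(-0.35)] = 0.3500
  C_31 = (-0.20)(-0.20) − (-0.25)(0.75) = 0.2275
  C_32 = −[(0.80)(-0.20) − (-0.25)(-0.35)] = 0.2475
  C_33 = (0.80)(0.75) − (-0.20)(-0.35) = 0.5300
det(I−A) = Σ_j (I−A)_1j·C_1j = (0.80)(0.5675) + (-0.20)(0.3675) + (-0.25)(0.3850) = 0.28425
adj(I−A) = Cᵀ =
  [ 0.5675   0.2575   0.2275]
  [ 0.3675   0.5925   0.2475]
  [ 0.3850   0.3500   0.5300]
(I − A)⁻¹ = adj(I−A) / det(I−A) ≈
  [   1.99648     0.90589     0.80035]
  [   1.29288     2.08443     0.87071]
  [   1.35444     1.23131     1.86456]
The output multiplier for sector j is the column-j sum of the Leontief inverse (I − A)⁻¹ = adj(I−A) / det(I−A).
Column 1 of adj(I−A): (0.5675, 0.3675, 0.3850); det(I−A) = 0.28425.
m_1 = (0.5675 + 0.3675 + 0.3850) / 0.28425 = 1.32 / 0.28425 ≈ 4.6438.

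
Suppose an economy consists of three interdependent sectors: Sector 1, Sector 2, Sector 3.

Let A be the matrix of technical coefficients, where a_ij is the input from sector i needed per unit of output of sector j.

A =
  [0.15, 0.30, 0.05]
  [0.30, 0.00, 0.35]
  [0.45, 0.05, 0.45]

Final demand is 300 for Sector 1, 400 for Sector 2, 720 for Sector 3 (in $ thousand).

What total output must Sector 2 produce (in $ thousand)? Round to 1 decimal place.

I − A =
  [   0.85    -0.30    -0.05]
  [  -0.30     1.00    -0.35]
  [  -0.45    -0.05     0.55]
Cofactors of I−A, C_ij = (−1)^(i+j)·(minor ij) (rows/columns in the sector order above):
  C_11 = (1.00)(0.55) − (-0.35)(-0.05) = 0.5325
  C_12 = −[(-0.30)(0.55) − (-0.35)(-0.45)] = 0.3225
  C_13 = (-0.30)(-0.05) − (1.00)(-0.45) = 0.4650
  C_21 = −[(-0.30)(0.55) − (-0.05)(-0.05)] = 0.1675
  C_22 = (0.85)(0.55) − (-0.05)(-0.45) = 0.4450
  C_23 = −[(0.85)(-0.05) − (-0.30)(-0.45)] = 0.1775
  C_31 = (-0.30)(-0.35) − (-0.05)(1.00) = 0.1550
  C_32 = −[(0.85)(-0.35) − (-0.05)(-0.30)] = 0.3125
  C_33 = (0.85)(1.00) − (-0.30)(-0.30) = 0.7600
det(I−A) = Σ_j (I−A)_1j·C_1j = (0.85)(0.5325) + (-0.30)(0.3225) + (-0.05)(0.4650) = 0.332625
adj(I−A) = Cᵀ =
  [ 0.5325   0.1675   0.1550]
  [ 0.3225   0.4450   0.3125]
  [ 0.4650   0.1775   0.7600]
(I − A)⁻¹ = adj(I−A) / det(I−A) ≈
  [   1.6009     0.5036     0.4660]
  [   0.9696     1.3378     0.9395]
  [   1.3980     0.5336     2.2849]
x = (I − A)⁻¹ d = adj(I−A)·d / det(I−A), with det(I−A) = 0.332625:
  x_1 = (0.5325·300 + 0.1675·400 + 0.1550·720) / 0.332625 = 338.35 / 0.332625 ≈ 1017.2
  x_2 = (0.3225·300 + 0.4450·400 + 0.3125·720) / 0.332625 = 499.75 / 0.332625 ≈ 1502.4
  x_3 = (0.4650·300 + 0.1775·400 + 0.7600·720) / 0.332625 = 757.70 / 0.332625 ≈ 2277.9

x_2 = 1502.4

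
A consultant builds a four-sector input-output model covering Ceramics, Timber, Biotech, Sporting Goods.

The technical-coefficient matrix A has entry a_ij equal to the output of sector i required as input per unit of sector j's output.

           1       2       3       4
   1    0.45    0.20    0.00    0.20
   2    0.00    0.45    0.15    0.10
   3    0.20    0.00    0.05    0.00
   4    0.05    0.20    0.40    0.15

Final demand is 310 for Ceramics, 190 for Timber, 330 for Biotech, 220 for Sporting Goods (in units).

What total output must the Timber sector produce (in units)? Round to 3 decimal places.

x_2 = 635.797

I − A =
  [   0.55    -0.20     0.00    -0.20]
  [   0.00     0.55    -0.15    -0.10]
  [  -0.20     0.00     0.95     0.00]
  [  -0.05    -0.20    -0.40     0.85]
Compute the cofactors C_ij = (−1)^(i+j)·(3×3 minor ij) of I−A; the adjugate is their transpose:
adj(I−A) = Cᵀ =
  [ 0.425125   0.199500   0.083500   0.123500]
  [ 0.038250   0.418625   0.090625   0.058250]
  [ 0.089500   0.042000   0.239625   0.026000]
  [ 0.076125   0.130000   0.139000   0.281375]
det(I−A) = Σ_j (I−A)_1j·C_1j = (0.55)(0.425125) + (-0.20)(0.038250) + (0.00)(0.089500) + (-0.20)(0.076125) = 0.21094375
(I − A)⁻¹ = adj(I−A) / det(I−A) ≈
  [   2.0153     0.9457     0.3958     0.5855]
  [   0.1813     1.9845     0.4296     0.2761]
  [   0.4243     0.1991     1.1360     0.1233]
  [   0.3609     0.6163     0.6589     1.3339]
x = (I − A)⁻¹ d = adj(I−A)·d / det(I−A), with det(I−A) = 0.21094375:
  x_1 = (0.425125·310 + 0.199500·190 + 0.083500·330 + 0.123500·220) / 0.21094375 = 224.41875 / 0.21094375 ≈ 1063.880
  x_2 = (0.038250·310 + 0.418625·190 + 0.090625·330 + 0.058250·220) / 0.21094375 = 134.1175 / 0.21094375 ≈ 635.797
  x_3 = (0.089500·310 + 0.042000·190 + 0.239625·330 + 0.026000·220) / 0.21094375 = 120.52125 / 0.21094375 ≈ 571.343
  x_4 = (0.076125·310 + 0.130000·190 + 0.139000·330 + 0.281375·220) / 0.21094375 = 156.07125 / 0.21094375 ≈ 739.871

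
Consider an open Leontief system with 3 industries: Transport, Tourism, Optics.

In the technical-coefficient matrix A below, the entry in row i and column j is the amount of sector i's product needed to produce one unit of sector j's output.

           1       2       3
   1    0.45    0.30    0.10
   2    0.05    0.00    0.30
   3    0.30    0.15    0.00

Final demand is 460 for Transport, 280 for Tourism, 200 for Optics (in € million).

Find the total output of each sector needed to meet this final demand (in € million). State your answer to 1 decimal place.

x_1 = 1249.7, x_2 = 539.2, x_3 = 655.8

I − A =
  [   0.55    -0.30    -0.10]
  [  -0.05     1.00    -0.30]
  [  -0.30    -0.15     1.00]
Cofactors of I−A, C_ij = (−1)^(i+j)·(minor ij) (rows/columns in the sector order above):
  C_11 = (1.00)(1.00) − (-0.30)(-0.15) = 0.9550
  C_12 = −[(-0.05)(1.00) − (-0.30)(-0.30)] = 0.1400
  C_13 = (-0.05)(-0.15) − (1.00)(-0.30) = 0.3075
  C_21 = −[(-0.30)(1.00) − (-0.10)(-0.15)] = 0.3150
  C_22 = (0.55)(1.00) − (-0.10)(-0.30) = 0.5200
  C_23 = −[(0.55)(-0.15) − (-0.30)(-0.30)] = 0.1725
  C_31 = (-0.30)(-0.30) − (-0.10)(1.00) = 0.1900
  C_32 = −[(0.55)(-0.30) − (-0.10)(-0.05)] = 0.1700
  C_33 = (0.55)(1.00) − (-0.30)(-0.05) = 0.5350
det(I−A) = Σ_j (I−A)_1j·C_1j = (0.55)(0.9550) + (-0.30)(0.1400) + (-0.10)(0.3075) = 0.4525
adj(I−A) = Cᵀ =
  [ 0.9550   0.3150   0.1900]
  [ 0.1400   0.5200   0.1700]
  [ 0.3075   0.1725   0.5350]
(I − A)⁻¹ = adj(I−A) / det(I−A) ≈
  [   2.1105     0.6961     0.4199]
  [   0.3094     1.1492     0.3757]
  [   0.6796     0.3812     1.1823]
x = (I − A)⁻¹ d = adj(I−A)·d / det(I−A), with det(I−A) = 0.4525:
  x_1 = (0.9550·460 + 0.3150·280 + 0.1900·200) / 0.4525 = 565.50 / 0.4525 ≈ 1249.7
  x_2 = (0.1400·460 + 0.5200·280 + 0.1700·200) / 0.4525 = 244.00 / 0.4525 ≈ 539.2
  x_3 = (0.3075·460 + 0.1725·280 + 0.5350·200) / 0.4525 = 296.75 / 0.4525 ≈ 655.8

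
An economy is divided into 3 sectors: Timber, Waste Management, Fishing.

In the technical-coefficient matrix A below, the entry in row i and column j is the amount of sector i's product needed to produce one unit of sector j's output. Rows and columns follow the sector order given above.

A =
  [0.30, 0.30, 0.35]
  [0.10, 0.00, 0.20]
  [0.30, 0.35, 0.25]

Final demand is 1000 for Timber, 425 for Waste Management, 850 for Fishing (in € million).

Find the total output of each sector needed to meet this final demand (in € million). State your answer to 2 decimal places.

I − A =
  [   0.70    -0.30    -0.35]
  [  -0.10     1.00    -0.20]
  [  -0.30    -0.35     0.75]
Cofactors of I−A, C_ij = (−1)^(i+j)·(minor ij) (rows/columns in the sector order above):
  C_11 = (1.00)(0.75) − (-0.20)(-0.35) = 0.6800
  C_12 = −[(-0.10)(0.75) − (-0.20)(-0.30)] = 0.1350
  C_13 = (-0.10)(-0.35) − (1.00)(-0.30) = 0.3350
  C_21 = −[(-0.30)(0.75) − (-0.35)(-0.35)] = 0.3475
  C_22 = (0.70)(0.75) − (-0.35)(-0.30) = 0.4200
  C_23 = −[(0.70)(-0.35) − (-0.30)(-0.30)] = 0.3350
  C_31 = (-0.30)(-0.20) − (-0.35)(1.00) = 0.4100
  C_32 = −[(0.70)(-0.20) − (-0.35)(-0.10)] = 0.1750
  C_33 = (0.70)(1.00) − (-0.30)(-0.10) = 0.6700
det(I−A) = Σ_j (I−A)_1j·C_1j = (0.70)(0.6800) + (-0.30)(0.1350) + (-0.35)(0.3350) = 0.31825
adj(I−A) = Cᵀ =
  [ 0.6800   0.3475   0.4100]
  [ 0.1350   0.4200   0.1750]
  [ 0.3350   0.3350   0.6700]
(I − A)⁻¹ = adj(I−A) / det(I−A) ≈
  [   2.1367     1.0919     1.2883]
  [   0.4242     1.3197     0.5499]
  [   1.0526     1.0526     2.1053]
x = (I − A)⁻¹ d = adj(I−A)·d / det(I−A), with det(I−A) = 0.31825:
  x_1 = (0.6800·1000 + 0.3475·425 + 0.4100·850) / 0.31825 = 1176.1875 / 0.31825 ≈ 3695.80
  x_2 = (0.1350·1000 + 0.4200·425 + 0.1750·850) / 0.31825 = 462.25 / 0.31825 ≈ 1452.47
  x_3 = (0.3350·1000 + 0.3350·425 + 0.6700·850) / 0.31825 = 1046.875 / 0.31825 ≈ 3289.47

x_1 = 3695.80, x_2 = 1452.47, x_3 = 3289.47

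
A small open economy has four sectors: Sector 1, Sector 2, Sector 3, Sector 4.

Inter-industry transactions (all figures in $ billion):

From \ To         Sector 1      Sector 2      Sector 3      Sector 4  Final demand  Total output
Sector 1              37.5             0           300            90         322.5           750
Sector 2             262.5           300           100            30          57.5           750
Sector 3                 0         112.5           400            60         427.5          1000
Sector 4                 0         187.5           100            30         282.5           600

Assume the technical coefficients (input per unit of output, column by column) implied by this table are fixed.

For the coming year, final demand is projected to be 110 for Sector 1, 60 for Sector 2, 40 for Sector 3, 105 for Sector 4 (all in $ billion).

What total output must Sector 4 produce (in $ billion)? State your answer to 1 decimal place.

Technical coefficients a_ij = z_ij / X_j:
  a_11 = 37.5/750 = 0.05, a_21 = 262.5/750 = 0.35, a_31 = 0/750 = 0.00, a_41 = 0/750 = 0.00
  a_12 = 0/750 = 0.00, a_22 = 300/750 = 0.40, a_32 = 112.5/750 = 0.15, a_42 = 187.5/750 = 0.25
  a_13 = 300/1000 = 0.30, a_23 = 100/1000 = 0.10, a_33 = 400/1000 = 0.40, a_43 = 100/1000 = 0.10
  a_14 = 90/600 = 0.15, a_24 = 30/600 = 0.05, a_34 = 60/600 = 0.10, a_44 = 30/600 = 0.05
I − A =
  [   0.95     0.00    -0.30    -0.15]
  [  -0.35     0.60    -0.10    -0.05]
  [   0.00    -0.15     0.60    -0.10]
  [   0.00    -0.25    -0.10     0.95]
Compute the cofactors C_ij = (−1)^(i+j)·(3×3 minor ij) of I−A; the adjugate is their transpose:
adj(I−A) = Cᵀ =
  [ 0.311000   0.075000   0.180000   0.072000]
  [ 0.196000   0.532000   0.200000   0.080000]
  [ 0.058625   0.159125   0.516500   0.072000]
  [ 0.057750   0.156750   0.107000   0.312000]
det(I−A) = Σ_j (I−A)_1j·C_1j = (0.95)(0.311000) + (0.00)(0.196000) + (-0.30)(0.058625) + (-0.15)(0.057750) = 0.2692
(I − A)⁻¹ = adj(I−A) / det(I−A) ≈
  [   1.1553     0.2786     0.6686     0.2675]
  [   0.7281     1.9762     0.7429     0.2972]
  [   0.2178     0.5911     1.9186     0.2675]
  [   0.2145     0.5823     0.3975     1.1590]
x = (I − A)⁻¹ d = adj(I−A)·d / det(I−A), with det(I−A) = 0.2692:
  x_1 = (0.311000·110 + 0.075000·60 + 0.180000·40 + 0.072000·105) / 0.2692 = 53.47 / 0.2692 ≈ 198.6
  x_2 = (0.196000·110 + 0.532000·60 + 0.200000·40 + 0.080000·105) / 0.2692 = 69.88 / 0.2692 ≈ 259.6
  x_3 = (0.058625·110 + 0.159125·60 + 0.516500·40 + 0.072000·105) / 0.2692 = 44.21625 / 0.2692 ≈ 164.3
  x_4 = (0.057750·110 + 0.156750·60 + 0.107000·40 + 0.312000·105) / 0.2692 = 52.7975 / 0.2692 ≈ 196.1

x_4 = 196.1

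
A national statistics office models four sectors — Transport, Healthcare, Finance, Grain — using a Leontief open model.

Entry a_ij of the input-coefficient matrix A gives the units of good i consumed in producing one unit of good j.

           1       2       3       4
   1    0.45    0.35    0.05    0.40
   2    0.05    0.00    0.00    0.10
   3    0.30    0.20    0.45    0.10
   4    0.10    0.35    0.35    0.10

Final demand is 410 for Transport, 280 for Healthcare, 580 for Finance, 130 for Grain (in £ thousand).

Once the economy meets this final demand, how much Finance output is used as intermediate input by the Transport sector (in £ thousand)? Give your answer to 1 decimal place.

I − A =
  [   0.55    -0.35    -0.05    -0.40]
  [  -0.05     1.00     0.00    -0.10]
  [  -0.30    -0.20     0.55    -0.10]
  [  -0.10    -0.35    -0.35     0.90]
Compute the cofactors C_ij = (−1)^(i+j)·(3×3 minor ij) of I−A; the adjugate is their transpose:
adj(I−A) = Cᵀ =
  [ 0.433750   0.276750   0.195500   0.245250]
  [ 0.039000   0.175000   0.029000   0.040000]
  [ 0.282250   0.250250   0.409500   0.198750]
  [ 0.173125   0.196125   0.192250   0.277375]
det(I−A) = Σ_j (I−A)_1j·C_1j = (0.55)(0.433750) + (-0.35)(0.039000) + (-0.05)(0.282250) + (-0.40)(0.173125) = 0.14155
(I − A)⁻¹ = adj(I−A) / det(I−A) ≈
  [   3.0643     1.9551     1.3811     1.7326]
  [   0.2755     1.2363     0.2049     0.2826]
  [   1.9940     1.7679     2.8930     1.4041]
  [   1.2231     1.3856     1.3582     1.9596]
First solve x = (I − A)⁻¹ d = adj(I−A)·d / det(I−A); in particular x_1 = (0.433750·410 + 0.276750·280 + 0.195500·580 + 0.245250·130) / 0.14155 = 400.60 / 0.14155 ≈ 2830.095.
Intermediate flow from 3 to 1: z_31 = a_31 · x_1 = 0.30 × 400.60 / 0.14155 = 120.18 / 0.14155 ≈ 849.0.

z_31 = 849.0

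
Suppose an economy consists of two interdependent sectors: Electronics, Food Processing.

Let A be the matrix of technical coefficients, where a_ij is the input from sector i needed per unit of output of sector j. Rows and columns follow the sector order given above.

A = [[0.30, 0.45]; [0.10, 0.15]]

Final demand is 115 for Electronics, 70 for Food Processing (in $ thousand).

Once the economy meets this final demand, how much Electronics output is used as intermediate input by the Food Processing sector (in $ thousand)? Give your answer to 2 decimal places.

z_12 = 49.50

I − A =
  [   0.70    -0.45]
  [  -0.10     0.85]
det(I−A) = (0.70)(0.85) − (-0.45)(-0.10) = 0.5500
adj(I−A) = [[0.85, 0.45], [0.10, 0.70]]
(I − A)⁻¹ = adj(I−A) / det(I−A) ≈
  [   1.5455     0.8182]
  [   0.1818     1.2727]
First solve x = (I − A)⁻¹ d = adj(I−A)·d / det(I−A); in particular x_2 = (0.10·115 + 0.70·70) / 0.5500 = 60.50 / 0.5500 = 110.0000.
Intermediate flow from 1 to 2: z_12 = a_12 · x_2 = 0.45 × 60.50 / 0.5500 = 27.225 / 0.5500 = 49.50.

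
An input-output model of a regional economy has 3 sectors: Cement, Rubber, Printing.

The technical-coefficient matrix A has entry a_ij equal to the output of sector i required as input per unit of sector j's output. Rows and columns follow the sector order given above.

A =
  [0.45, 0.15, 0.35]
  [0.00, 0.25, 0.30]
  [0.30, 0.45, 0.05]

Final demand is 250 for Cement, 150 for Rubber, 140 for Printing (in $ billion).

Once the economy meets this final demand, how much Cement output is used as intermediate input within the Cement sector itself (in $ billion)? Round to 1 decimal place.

I − A =
  [   0.55    -0.15    -0.35]
  [   0.00     0.75    -0.30]
  [  -0.30    -0.45     0.95]
Cofactors of I−A, C_ij = (−1)^(i+j)·(minor ij) (rows/columns in the sector order above):
  C_11 = (0.75)(0.95) − (-0.30)(-0.45) = 0.5775
  C_12 = −[(0.00)(0.95) − (-0.30)(-0.30)] = 0.0900
  C_13 = (0.00)(-0.45) − (0.75)(-0.30) = 0.2250
  C_21 = −[(-0.15)(0.95) − (-0.35)(-0.45)] = 0.3000
  C_22 = (0.55)(0.95) − (-0.35)(-0.30) = 0.4175
  C_23 = −[(0.55)(-0.45) − (-0.15)(-0.30)] = 0.2925
  C_31 = (-0.15)(-0.30) − (-0.35)(0.75) = 0.3075
  C_32 = −[(0.55)(-0.30) − (-0.35)(0.00)] = 0.1650
  C_33 = (0.55)(0.75) − (-0.15)(0.00) = 0.4125
det(I−A) = Σ_j (I−A)_1j·C_1j = (0.55)(0.5775) + (-0.15)(0.0900) + (-0.35)(0.2250) = 0.225375
adj(I−A) = Cᵀ =
  [ 0.5775   0.3000   0.3075]
  [ 0.0900   0.4175   0.1650]
  [ 0.2250   0.2925   0.4125]
(I − A)⁻¹ = adj(I−A) / det(I−A) ≈
  [   2.5624     1.3311     1.3644]
  [   0.3993     1.8525     0.7321]
  [   0.9983     1.2978     1.8303]
First solve x = (I − A)⁻¹ d = adj(I−A)·d / det(I−A); in particular x_C = (0.5775·250 + 0.3000·150 + 0.3075·140) / 0.225375 = 232.425 / 0.225375 ≈ 1031.281.
Intermediate flow from C to C: z_CC = a_CC · x_C = 0.45 × 232.425 / 0.225375 = 104.59125 / 0.225375 ≈ 464.1.

z_CC = 464.1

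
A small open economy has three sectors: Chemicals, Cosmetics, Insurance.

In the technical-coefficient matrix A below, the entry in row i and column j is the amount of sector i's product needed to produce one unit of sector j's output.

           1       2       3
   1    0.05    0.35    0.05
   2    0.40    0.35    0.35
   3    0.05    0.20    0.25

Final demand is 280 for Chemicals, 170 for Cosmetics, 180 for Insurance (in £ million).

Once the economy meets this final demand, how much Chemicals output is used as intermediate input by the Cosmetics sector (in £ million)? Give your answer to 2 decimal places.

I − A =
  [   0.95    -0.35    -0.05]
  [  -0.40     0.65    -0.35]
  [  -0.05    -0.20     0.75]
Cofactors of I−A, C_ij = (−1)^(i+j)·(minor ij) (rows/columns in the sector order above):
  C_11 = (0.65)(0.75) − (-0.35)(-0.20) = 0.4175
  C_12 = −[(-0.40)(0.75) − (-0.35)(-0.05)] = 0.3175
  C_13 = (-0.40)(-0.20) − (0.65)(-0.05) = 0.1125
  C_21 = −[(-0.35)(0.75) − (-0.05)(-0.20)] = 0.2725
  C_22 = (0.95)(0.75) − (-0.05)(-0.05) = 0.7100
  C_23 = −[(0.95)(-0.20) − (-0.35)(-0.05)] = 0.2075
  C_31 = (-0.35)(-0.35) − (-0.05)(0.65) = 0.1550
  C_32 = −[(0.95)(-0.35) − (-0.05)(-0.40)] = 0.3525
  C_33 = (0.95)(0.65) − (-0.35)(-0.40) = 0.4775
det(I−A) = Σ_j (I−A)_1j·C_1j = (0.95)(0.4175) + (-0.35)(0.3175) + (-0.05)(0.1125) = 0.279875
adj(I−A) = Cᵀ =
  [ 0.4175   0.2725   0.1550]
  [ 0.3175   0.7100   0.3525]
  [ 0.1125   0.2075   0.4775]
(I − A)⁻¹ = adj(I−A) / det(I−A) ≈
  [   1.4917     0.9736     0.5538]
  [   1.1344     2.5368     1.2595]
  [   0.4020     0.7414     1.7061]
First solve x = (I − A)⁻¹ d = adj(I−A)·d / det(I−A); in particular x_2 = (0.3175·280 + 0.7100·170 + 0.3525·180) / 0.279875 = 273.05 / 0.279875 ≈ 975.6141.
Intermediate flow from 1 to 2: z_12 = a_12 · x_2 = 0.35 × 273.05 / 0.279875 = 95.5675 / 0.279875 ≈ 341.46.

z_12 = 341.46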